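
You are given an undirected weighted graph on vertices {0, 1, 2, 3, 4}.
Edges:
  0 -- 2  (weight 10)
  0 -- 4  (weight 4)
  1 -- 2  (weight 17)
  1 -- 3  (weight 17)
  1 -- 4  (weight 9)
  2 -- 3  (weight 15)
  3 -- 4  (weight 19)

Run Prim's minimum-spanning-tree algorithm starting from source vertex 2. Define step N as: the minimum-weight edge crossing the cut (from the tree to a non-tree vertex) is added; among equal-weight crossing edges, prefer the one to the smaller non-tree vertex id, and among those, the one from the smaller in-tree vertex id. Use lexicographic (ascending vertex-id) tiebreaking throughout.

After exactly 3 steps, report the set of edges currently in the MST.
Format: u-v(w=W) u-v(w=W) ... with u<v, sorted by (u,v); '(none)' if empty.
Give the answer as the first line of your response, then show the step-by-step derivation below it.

0-2(w=10) 0-4(w=4) 1-4(w=9)

step 1: add edge 0-2 (w=10); MST = {0-2(w=10)}
step 2: add edge 0-4 (w=4); MST = {0-2(w=10) 0-4(w=4)}
step 3: add edge 1-4 (w=9); MST = {0-2(w=10) 0-4(w=4) 1-4(w=9)}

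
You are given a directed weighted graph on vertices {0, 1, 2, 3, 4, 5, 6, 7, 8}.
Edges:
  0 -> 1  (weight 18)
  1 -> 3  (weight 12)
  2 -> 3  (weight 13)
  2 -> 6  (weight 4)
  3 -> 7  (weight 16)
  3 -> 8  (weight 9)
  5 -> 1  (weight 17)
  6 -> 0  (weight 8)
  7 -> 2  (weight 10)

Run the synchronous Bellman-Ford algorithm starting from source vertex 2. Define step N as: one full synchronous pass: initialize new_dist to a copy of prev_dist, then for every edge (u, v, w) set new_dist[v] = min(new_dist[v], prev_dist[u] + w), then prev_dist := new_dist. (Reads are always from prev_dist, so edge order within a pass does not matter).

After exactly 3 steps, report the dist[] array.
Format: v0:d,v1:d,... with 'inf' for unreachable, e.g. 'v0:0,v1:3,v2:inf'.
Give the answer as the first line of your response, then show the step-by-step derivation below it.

v0:12,v1:30,v2:0,v3:13,v4:inf,v5:inf,v6:4,v7:29,v8:22

step 1: dist = v0:inf,v1:inf,v2:0,v3:13,v4:inf,v5:inf,v6:4,v7:inf,v8:inf
step 2: dist = v0:12,v1:inf,v2:0,v3:13,v4:inf,v5:inf,v6:4,v7:29,v8:22
step 3: dist = v0:12,v1:30,v2:0,v3:13,v4:inf,v5:inf,v6:4,v7:29,v8:22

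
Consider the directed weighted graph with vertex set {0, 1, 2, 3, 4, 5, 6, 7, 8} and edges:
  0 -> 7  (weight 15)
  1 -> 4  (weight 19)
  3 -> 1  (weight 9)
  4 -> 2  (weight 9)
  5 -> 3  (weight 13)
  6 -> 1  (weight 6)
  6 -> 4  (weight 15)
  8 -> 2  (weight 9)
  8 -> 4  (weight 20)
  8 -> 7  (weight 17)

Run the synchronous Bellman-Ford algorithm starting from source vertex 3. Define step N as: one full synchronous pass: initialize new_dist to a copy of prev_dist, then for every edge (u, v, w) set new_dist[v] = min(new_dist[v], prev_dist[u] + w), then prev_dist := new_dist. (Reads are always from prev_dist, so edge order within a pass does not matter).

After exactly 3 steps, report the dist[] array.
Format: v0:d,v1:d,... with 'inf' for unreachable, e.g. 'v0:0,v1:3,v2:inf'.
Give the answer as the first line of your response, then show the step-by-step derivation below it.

v0:inf,v1:9,v2:37,v3:0,v4:28,v5:inf,v6:inf,v7:inf,v8:inf

step 1: dist = v0:inf,v1:9,v2:inf,v3:0,v4:inf,v5:inf,v6:inf,v7:inf,v8:inf
step 2: dist = v0:inf,v1:9,v2:inf,v3:0,v4:28,v5:inf,v6:inf,v7:inf,v8:inf
step 3: dist = v0:inf,v1:9,v2:37,v3:0,v4:28,v5:inf,v6:inf,v7:inf,v8:inf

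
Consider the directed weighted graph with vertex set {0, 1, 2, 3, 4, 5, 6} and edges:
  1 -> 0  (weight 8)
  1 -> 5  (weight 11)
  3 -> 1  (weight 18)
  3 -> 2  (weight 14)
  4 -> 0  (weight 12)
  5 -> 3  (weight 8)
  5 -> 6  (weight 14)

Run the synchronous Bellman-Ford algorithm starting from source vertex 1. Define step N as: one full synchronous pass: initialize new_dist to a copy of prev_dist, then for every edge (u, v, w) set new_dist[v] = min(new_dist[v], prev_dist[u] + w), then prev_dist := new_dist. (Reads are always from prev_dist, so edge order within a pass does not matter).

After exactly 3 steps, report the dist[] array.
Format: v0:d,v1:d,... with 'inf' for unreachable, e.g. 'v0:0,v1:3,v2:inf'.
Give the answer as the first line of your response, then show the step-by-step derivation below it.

v0:8,v1:0,v2:33,v3:19,v4:inf,v5:11,v6:25

step 1: dist = v0:8,v1:0,v2:inf,v3:inf,v4:inf,v5:11,v6:inf
step 2: dist = v0:8,v1:0,v2:inf,v3:19,v4:inf,v5:11,v6:25
step 3: dist = v0:8,v1:0,v2:33,v3:19,v4:inf,v5:11,v6:25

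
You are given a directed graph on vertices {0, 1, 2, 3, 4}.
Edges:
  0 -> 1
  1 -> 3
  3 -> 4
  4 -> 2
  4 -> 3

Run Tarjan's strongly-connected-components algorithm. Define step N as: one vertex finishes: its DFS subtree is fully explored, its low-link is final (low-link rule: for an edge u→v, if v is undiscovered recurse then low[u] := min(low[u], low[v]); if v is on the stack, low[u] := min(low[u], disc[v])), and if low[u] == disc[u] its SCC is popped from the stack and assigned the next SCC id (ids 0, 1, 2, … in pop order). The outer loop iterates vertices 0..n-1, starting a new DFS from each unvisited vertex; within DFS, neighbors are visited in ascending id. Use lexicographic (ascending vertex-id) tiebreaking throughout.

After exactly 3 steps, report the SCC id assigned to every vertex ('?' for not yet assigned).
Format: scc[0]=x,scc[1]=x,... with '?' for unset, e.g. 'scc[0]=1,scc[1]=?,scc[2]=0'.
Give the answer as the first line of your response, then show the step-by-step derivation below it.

scc[0]=?,scc[1]=?,scc[2]=0,scc[3]=1,scc[4]=1

step 1: low=(low[0]=0,low[1]=1,low[2]=4,low[3]=2,low[4]=3); scc=(scc[0]=?,scc[1]=?,scc[2]=0,scc[3]=?,scc[4]=?)
step 2: low=(low[0]=0,low[1]=1,low[2]=4,low[3]=2,low[4]=2); scc=(scc[0]=?,scc[1]=?,scc[2]=0,scc[3]=?,scc[4]=?)
step 3: low=(low[0]=0,low[1]=1,low[2]=4,low[3]=2,low[4]=2); scc=(scc[0]=?,scc[1]=?,scc[2]=0,scc[3]=1,scc[4]=1)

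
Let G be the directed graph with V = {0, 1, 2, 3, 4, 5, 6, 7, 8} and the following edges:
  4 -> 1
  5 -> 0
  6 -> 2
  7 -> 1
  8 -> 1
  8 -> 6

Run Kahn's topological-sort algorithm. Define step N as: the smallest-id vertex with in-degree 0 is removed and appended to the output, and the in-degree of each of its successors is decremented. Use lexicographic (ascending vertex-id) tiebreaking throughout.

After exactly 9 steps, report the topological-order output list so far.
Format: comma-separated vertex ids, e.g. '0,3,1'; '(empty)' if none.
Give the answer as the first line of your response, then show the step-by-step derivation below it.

3,4,5,0,7,8,1,6,2

step 1: output 3; order=[3]; indeg=(1,3,1,0,0,0,1,0,0)
step 2: output 4; order=[3,4]; indeg=(1,2,1,0,0,0,1,0,0)
step 3: output 5; order=[3,4,5]; indeg=(0,2,1,0,0,0,1,0,0)
step 4: output 0; order=[3,4,5,0]; indeg=(0,2,1,0,0,0,1,0,0)
step 5: output 7; order=[3,4,5,0,7]; indeg=(0,1,1,0,0,0,1,0,0)
step 6: output 8; order=[3,4,5,0,7,8]; indeg=(0,0,1,0,0,0,0,0,0)
step 7: output 1; order=[3,4,5,0,7,8,1]; indeg=(0,0,1,0,0,0,0,0,0)
step 8: output 6; order=[3,4,5,0,7,8,1,6]; indeg=(0,0,0,0,0,0,0,0,0)
step 9: output 2; order=[3,4,5,0,7,8,1,6,2]; indeg=(0,0,0,0,0,0,0,0,0)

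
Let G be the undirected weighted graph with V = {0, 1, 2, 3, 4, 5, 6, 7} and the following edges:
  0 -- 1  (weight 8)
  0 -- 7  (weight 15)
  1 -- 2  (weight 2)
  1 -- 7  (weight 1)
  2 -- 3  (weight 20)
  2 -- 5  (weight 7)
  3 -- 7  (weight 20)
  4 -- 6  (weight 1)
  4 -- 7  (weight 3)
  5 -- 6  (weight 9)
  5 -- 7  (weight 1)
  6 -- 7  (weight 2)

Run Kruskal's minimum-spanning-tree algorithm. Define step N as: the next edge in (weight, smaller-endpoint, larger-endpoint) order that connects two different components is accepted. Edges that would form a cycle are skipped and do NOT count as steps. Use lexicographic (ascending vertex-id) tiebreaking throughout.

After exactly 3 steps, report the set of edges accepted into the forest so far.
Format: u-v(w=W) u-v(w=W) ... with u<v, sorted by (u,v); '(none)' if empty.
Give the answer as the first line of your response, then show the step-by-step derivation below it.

1-7(w=1) 4-6(w=1) 5-7(w=1)

step 1: add edge 1-7 (w=1); MST = {1-7(w=1)}
step 2: add edge 4-6 (w=1); MST = {1-7(w=1) 4-6(w=1)}
step 3: add edge 5-7 (w=1); MST = {1-7(w=1) 4-6(w=1) 5-7(w=1)}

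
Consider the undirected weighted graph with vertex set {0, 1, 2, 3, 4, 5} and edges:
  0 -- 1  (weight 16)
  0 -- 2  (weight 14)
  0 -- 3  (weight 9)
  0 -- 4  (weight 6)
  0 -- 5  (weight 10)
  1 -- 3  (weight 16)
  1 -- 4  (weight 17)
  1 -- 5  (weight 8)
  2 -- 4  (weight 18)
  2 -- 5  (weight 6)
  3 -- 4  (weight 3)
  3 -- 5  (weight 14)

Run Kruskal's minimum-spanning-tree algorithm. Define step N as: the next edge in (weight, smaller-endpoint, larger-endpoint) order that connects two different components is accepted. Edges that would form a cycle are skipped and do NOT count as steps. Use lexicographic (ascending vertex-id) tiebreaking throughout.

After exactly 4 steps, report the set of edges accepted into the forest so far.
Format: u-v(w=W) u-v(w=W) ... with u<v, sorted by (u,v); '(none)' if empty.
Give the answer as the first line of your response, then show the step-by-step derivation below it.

0-4(w=6) 1-5(w=8) 2-5(w=6) 3-4(w=3)

step 1: add edge 3-4 (w=3); MST = {3-4(w=3)}
step 2: add edge 0-4 (w=6); MST = {0-4(w=6) 3-4(w=3)}
step 3: add edge 2-5 (w=6); MST = {0-4(w=6) 2-5(w=6) 3-4(w=3)}
step 4: add edge 1-5 (w=8); MST = {0-4(w=6) 1-5(w=8) 2-5(w=6) 3-4(w=3)}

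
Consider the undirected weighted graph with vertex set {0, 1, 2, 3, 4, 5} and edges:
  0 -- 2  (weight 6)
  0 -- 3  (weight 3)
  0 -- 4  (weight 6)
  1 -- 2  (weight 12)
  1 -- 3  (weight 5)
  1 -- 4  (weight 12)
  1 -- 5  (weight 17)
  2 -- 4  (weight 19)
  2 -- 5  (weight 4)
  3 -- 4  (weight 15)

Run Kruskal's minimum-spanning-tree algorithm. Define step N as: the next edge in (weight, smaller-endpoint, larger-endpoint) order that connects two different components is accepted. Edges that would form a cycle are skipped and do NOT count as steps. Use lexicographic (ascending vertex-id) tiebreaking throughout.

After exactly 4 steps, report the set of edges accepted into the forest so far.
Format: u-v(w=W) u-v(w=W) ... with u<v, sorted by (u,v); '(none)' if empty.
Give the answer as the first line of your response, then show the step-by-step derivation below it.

0-2(w=6) 0-3(w=3) 1-3(w=5) 2-5(w=4)

step 1: add edge 0-3 (w=3); MST = {0-3(w=3)}
step 2: add edge 2-5 (w=4); MST = {0-3(w=3) 2-5(w=4)}
step 3: add edge 1-3 (w=5); MST = {0-3(w=3) 1-3(w=5) 2-5(w=4)}
step 4: add edge 0-2 (w=6); MST = {0-2(w=6) 0-3(w=3) 1-3(w=5) 2-5(w=4)}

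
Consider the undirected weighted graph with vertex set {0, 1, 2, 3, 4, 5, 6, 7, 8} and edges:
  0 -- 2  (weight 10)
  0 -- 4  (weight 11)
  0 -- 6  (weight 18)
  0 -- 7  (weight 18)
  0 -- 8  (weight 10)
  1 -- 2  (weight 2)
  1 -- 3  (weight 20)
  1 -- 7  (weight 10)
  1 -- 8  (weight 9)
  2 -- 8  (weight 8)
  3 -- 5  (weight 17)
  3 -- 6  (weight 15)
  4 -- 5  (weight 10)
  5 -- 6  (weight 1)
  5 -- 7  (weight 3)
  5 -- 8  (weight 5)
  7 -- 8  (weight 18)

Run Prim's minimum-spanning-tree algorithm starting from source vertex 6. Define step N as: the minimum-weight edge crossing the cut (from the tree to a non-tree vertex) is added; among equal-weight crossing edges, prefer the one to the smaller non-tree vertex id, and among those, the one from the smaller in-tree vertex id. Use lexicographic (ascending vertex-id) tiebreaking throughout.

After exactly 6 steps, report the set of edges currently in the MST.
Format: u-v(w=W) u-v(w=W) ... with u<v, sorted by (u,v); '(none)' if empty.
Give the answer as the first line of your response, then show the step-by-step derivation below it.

0-2(w=10) 1-2(w=2) 2-8(w=8) 5-6(w=1) 5-7(w=3) 5-8(w=5)

step 1: add edge 5-6 (w=1); MST = {5-6(w=1)}
step 2: add edge 5-7 (w=3); MST = {5-6(w=1) 5-7(w=3)}
step 3: add edge 5-8 (w=5); MST = {5-6(w=1) 5-7(w=3) 5-8(w=5)}
step 4: add edge 2-8 (w=8); MST = {2-8(w=8) 5-6(w=1) 5-7(w=3) 5-8(w=5)}
step 5: add edge 1-2 (w=2); MST = {1-2(w=2) 2-8(w=8) 5-6(w=1) 5-7(w=3) 5-8(w=5)}
step 6: add edge 0-2 (w=10); MST = {0-2(w=10) 1-2(w=2) 2-8(w=8) 5-6(w=1) 5-7(w=3) 5-8(w=5)}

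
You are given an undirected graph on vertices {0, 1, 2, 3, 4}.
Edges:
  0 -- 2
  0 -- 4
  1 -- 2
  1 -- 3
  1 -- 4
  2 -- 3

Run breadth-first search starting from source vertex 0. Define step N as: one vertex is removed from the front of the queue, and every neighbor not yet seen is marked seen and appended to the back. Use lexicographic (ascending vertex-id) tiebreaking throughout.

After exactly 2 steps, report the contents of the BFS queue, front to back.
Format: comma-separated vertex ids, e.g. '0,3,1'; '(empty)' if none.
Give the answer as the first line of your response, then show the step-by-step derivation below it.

4,1,3

step 1: dequeue 0; queue=[2,4]; order=0
step 2: dequeue 2; queue=[4,1,3]; order=0,2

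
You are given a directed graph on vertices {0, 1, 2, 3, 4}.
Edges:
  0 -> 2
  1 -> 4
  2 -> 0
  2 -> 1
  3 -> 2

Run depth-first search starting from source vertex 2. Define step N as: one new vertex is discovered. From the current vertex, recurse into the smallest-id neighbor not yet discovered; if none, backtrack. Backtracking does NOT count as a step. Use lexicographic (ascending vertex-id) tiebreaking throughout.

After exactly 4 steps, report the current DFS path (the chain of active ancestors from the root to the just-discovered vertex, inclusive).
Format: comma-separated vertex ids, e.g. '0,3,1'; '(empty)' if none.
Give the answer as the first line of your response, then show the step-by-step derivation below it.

2,1,4

step 1: discover 2; path=2; order=2
step 2: discover 0; path=2>0; order=2,0
step 3: discover 1; path=2>1; order=2,0,1
step 4: discover 4; path=2>1>4; order=2,0,1,4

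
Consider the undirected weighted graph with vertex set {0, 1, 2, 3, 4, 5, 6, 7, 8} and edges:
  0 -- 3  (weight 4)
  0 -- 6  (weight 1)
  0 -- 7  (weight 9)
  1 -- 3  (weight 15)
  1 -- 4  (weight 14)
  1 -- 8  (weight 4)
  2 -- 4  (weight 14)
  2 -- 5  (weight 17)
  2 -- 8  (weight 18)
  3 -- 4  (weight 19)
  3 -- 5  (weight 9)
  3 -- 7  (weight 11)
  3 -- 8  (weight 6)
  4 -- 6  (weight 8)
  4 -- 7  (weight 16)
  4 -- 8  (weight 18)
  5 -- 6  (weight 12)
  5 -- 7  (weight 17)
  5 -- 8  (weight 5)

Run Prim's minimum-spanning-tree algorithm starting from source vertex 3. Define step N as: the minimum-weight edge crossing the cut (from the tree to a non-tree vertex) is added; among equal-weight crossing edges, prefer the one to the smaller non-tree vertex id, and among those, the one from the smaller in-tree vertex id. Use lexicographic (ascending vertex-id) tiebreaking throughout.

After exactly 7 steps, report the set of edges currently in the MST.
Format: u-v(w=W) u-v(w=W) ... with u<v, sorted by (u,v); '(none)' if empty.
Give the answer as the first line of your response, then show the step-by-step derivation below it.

0-3(w=4) 0-6(w=1) 0-7(w=9) 1-8(w=4) 3-8(w=6) 4-6(w=8) 5-8(w=5)

step 1: add edge 0-3 (w=4); MST = {0-3(w=4)}
step 2: add edge 0-6 (w=1); MST = {0-3(w=4) 0-6(w=1)}
step 3: add edge 3-8 (w=6); MST = {0-3(w=4) 0-6(w=1) 3-8(w=6)}
step 4: add edge 1-8 (w=4); MST = {0-3(w=4) 0-6(w=1) 1-8(w=4) 3-8(w=6)}
step 5: add edge 5-8 (w=5); MST = {0-3(w=4) 0-6(w=1) 1-8(w=4) 3-8(w=6) 5-8(w=5)}
step 6: add edge 4-6 (w=8); MST = {0-3(w=4) 0-6(w=1) 1-8(w=4) 3-8(w=6) 4-6(w=8) 5-8(w=5)}
step 7: add edge 0-7 (w=9); MST = {0-3(w=4) 0-6(w=1) 0-7(w=9) 1-8(w=4) 3-8(w=6) 4-6(w=8) 5-8(w=5)}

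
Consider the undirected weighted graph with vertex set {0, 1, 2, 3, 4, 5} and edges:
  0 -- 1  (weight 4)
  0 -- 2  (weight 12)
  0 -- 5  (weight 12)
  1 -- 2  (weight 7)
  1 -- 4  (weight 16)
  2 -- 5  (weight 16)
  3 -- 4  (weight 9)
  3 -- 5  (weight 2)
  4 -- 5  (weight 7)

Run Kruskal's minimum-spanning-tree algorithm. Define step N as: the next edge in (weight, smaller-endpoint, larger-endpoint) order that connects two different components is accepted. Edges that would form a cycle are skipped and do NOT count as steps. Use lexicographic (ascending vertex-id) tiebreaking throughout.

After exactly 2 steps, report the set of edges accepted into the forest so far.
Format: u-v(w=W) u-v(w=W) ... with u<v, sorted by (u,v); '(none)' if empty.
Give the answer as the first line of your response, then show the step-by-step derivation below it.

0-1(w=4) 3-5(w=2)

step 1: add edge 3-5 (w=2); MST = {3-5(w=2)}
step 2: add edge 0-1 (w=4); MST = {0-1(w=4) 3-5(w=2)}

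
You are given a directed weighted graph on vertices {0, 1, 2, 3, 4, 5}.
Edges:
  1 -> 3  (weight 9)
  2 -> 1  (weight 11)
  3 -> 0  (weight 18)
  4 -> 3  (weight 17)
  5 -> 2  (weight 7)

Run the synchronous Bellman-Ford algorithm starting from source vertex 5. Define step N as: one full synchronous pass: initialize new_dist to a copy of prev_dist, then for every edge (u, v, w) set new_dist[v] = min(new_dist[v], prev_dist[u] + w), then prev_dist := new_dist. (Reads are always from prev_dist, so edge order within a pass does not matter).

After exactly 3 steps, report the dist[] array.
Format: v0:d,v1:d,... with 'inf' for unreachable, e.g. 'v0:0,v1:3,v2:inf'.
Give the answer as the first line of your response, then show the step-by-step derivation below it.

v0:inf,v1:18,v2:7,v3:27,v4:inf,v5:0

step 1: dist = v0:inf,v1:inf,v2:7,v3:inf,v4:inf,v5:0
step 2: dist = v0:inf,v1:18,v2:7,v3:inf,v4:inf,v5:0
step 3: dist = v0:inf,v1:18,v2:7,v3:27,v4:inf,v5:0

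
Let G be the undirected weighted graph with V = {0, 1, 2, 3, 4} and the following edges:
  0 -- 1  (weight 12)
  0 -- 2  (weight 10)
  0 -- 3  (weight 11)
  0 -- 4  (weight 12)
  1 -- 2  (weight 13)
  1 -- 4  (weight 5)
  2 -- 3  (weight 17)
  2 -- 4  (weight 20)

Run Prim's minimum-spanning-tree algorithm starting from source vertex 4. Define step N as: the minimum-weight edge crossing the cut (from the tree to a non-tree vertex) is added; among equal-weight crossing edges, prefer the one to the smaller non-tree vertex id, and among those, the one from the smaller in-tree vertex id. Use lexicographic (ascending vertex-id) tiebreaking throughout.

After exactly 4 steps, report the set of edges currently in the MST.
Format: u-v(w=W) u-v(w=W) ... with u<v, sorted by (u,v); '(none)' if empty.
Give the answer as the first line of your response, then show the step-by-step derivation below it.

0-1(w=12) 0-2(w=10) 0-3(w=11) 1-4(w=5)

step 1: add edge 1-4 (w=5); MST = {1-4(w=5)}
step 2: add edge 0-1 (w=12); MST = {0-1(w=12) 1-4(w=5)}
step 3: add edge 0-2 (w=10); MST = {0-1(w=12) 0-2(w=10) 1-4(w=5)}
step 4: add edge 0-3 (w=11); MST = {0-1(w=12) 0-2(w=10) 0-3(w=11) 1-4(w=5)}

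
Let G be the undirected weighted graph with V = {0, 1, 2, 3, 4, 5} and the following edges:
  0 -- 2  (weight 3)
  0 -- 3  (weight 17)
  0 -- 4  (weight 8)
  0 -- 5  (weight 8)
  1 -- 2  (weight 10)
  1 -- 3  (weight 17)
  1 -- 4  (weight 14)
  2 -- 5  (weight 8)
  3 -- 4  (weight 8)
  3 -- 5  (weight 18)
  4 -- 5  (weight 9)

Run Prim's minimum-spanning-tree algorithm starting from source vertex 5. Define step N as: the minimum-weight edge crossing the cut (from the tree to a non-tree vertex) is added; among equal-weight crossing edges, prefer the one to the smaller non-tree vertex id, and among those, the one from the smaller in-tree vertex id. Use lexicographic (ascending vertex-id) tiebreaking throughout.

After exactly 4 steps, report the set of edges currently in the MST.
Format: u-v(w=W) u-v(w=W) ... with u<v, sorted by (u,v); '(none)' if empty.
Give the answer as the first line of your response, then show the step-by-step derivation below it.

0-2(w=3) 0-4(w=8) 0-5(w=8) 3-4(w=8)

step 1: add edge 0-5 (w=8); MST = {0-5(w=8)}
step 2: add edge 0-2 (w=3); MST = {0-2(w=3) 0-5(w=8)}
step 3: add edge 0-4 (w=8); MST = {0-2(w=3) 0-4(w=8) 0-5(w=8)}
step 4: add edge 3-4 (w=8); MST = {0-2(w=3) 0-4(w=8) 0-5(w=8) 3-4(w=8)}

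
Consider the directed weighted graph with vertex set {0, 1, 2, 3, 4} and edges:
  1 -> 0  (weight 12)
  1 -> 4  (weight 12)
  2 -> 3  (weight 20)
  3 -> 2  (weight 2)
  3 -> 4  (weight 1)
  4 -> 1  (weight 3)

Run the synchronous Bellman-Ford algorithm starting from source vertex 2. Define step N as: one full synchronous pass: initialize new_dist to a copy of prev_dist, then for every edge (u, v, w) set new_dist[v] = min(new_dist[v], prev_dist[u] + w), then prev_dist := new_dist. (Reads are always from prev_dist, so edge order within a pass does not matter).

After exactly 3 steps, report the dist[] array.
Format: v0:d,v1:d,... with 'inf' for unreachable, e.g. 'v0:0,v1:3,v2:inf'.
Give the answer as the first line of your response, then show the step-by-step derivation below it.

v0:inf,v1:24,v2:0,v3:20,v4:21

step 1: dist = v0:inf,v1:inf,v2:0,v3:20,v4:inf
step 2: dist = v0:inf,v1:inf,v2:0,v3:20,v4:21
step 3: dist = v0:inf,v1:24,v2:0,v3:20,v4:21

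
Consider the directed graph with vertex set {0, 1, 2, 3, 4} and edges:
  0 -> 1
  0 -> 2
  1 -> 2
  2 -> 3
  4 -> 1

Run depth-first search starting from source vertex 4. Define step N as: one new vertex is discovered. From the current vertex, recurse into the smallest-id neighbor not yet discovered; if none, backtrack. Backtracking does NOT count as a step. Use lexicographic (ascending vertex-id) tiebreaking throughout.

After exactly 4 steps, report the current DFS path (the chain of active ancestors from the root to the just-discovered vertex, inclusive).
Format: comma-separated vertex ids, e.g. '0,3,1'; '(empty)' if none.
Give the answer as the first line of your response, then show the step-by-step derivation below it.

4,1,2,3

step 1: discover 4; path=4; order=4
step 2: discover 1; path=4>1; order=4,1
step 3: discover 2; path=4>1>2; order=4,1,2
step 4: discover 3; path=4>1>2>3; order=4,1,2,3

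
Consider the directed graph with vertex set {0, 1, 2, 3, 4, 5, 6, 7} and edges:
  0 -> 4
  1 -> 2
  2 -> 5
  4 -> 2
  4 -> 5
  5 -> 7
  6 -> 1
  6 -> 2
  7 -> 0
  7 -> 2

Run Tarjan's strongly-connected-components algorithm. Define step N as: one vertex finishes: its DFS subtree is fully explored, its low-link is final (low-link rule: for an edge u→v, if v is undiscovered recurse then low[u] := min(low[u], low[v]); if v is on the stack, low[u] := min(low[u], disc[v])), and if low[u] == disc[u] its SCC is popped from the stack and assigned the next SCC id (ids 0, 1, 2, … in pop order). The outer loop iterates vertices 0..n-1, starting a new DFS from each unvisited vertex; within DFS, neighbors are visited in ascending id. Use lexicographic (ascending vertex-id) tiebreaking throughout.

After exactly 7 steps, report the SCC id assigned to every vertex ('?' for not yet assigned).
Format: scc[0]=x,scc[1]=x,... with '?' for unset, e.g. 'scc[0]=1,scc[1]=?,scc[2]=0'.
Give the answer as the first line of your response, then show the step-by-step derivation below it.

scc[0]=0,scc[1]=1,scc[2]=0,scc[3]=2,scc[4]=0,scc[5]=0,scc[6]=?,scc[7]=0

step 1: low=(low[0]=0,low[1]=?,low[2]=2,low[3]=?,low[4]=1,low[5]=3,low[6]=?,low[7]=0); scc=(scc[0]=?,scc[1]=?,scc[2]=?,scc[3]=?,scc[4]=?,scc[5]=?,scc[6]=?,scc[7]=?)
step 2: low=(low[0]=0,low[1]=?,low[2]=2,low[3]=?,low[4]=1,low[5]=0,low[6]=?,low[7]=0); scc=(scc[0]=?,scc[1]=?,scc[2]=?,scc[3]=?,scc[4]=?,scc[5]=?,scc[6]=?,scc[7]=?)
step 3: low=(low[0]=0,low[1]=?,low[2]=0,low[3]=?,low[4]=1,low[5]=0,low[6]=?,low[7]=0); scc=(scc[0]=?,scc[1]=?,scc[2]=?,scc[3]=?,scc[4]=?,scc[5]=?,scc[6]=?,scc[7]=?)
step 4: low=(low[0]=0,low[1]=?,low[2]=0,low[3]=?,low[4]=0,low[5]=0,low[6]=?,low[7]=0); scc=(scc[0]=?,scc[1]=?,scc[2]=?,scc[3]=?,scc[4]=?,scc[5]=?,scc[6]=?,scc[7]=?)
step 5: low=(low[0]=0,low[1]=?,low[2]=0,low[3]=?,low[4]=0,low[5]=0,low[6]=?,low[7]=0); scc=(scc[0]=0,scc[1]=?,scc[2]=0,scc[3]=?,scc[4]=0,scc[5]=0,scc[6]=?,scc[7]=0)
step 6: low=(low[0]=0,low[1]=5,low[2]=0,low[3]=?,low[4]=0,low[5]=0,low[6]=?,low[7]=0); scc=(scc[0]=0,scc[1]=1,scc[2]=0,scc[3]=?,scc[4]=0,scc[5]=0,scc[6]=?,scc[7]=0)
step 7: low=(low[0]=0,low[1]=5,low[2]=0,low[3]=6,low[4]=0,low[5]=0,low[6]=?,low[7]=0); scc=(scc[0]=0,scc[1]=1,scc[2]=0,scc[3]=2,scc[4]=0,scc[5]=0,scc[6]=?,scc[7]=0)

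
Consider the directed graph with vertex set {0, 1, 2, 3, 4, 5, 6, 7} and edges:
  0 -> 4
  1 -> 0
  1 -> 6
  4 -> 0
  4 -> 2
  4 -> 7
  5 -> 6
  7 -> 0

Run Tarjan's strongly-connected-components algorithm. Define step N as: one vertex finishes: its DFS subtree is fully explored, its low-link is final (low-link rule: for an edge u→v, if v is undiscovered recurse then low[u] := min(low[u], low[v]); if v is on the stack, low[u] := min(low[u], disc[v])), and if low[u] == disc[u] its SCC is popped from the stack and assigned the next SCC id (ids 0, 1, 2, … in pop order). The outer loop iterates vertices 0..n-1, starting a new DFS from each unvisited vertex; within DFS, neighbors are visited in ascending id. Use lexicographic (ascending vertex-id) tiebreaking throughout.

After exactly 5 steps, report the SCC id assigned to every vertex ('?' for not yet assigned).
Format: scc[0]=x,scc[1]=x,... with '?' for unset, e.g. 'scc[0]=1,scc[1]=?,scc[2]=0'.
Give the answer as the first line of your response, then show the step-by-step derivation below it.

scc[0]=1,scc[1]=?,scc[2]=0,scc[3]=?,scc[4]=1,scc[5]=?,scc[6]=2,scc[7]=1

step 1: low=(low[0]=0,low[1]=?,low[2]=2,low[3]=?,low[4]=0,low[5]=?,low[6]=?,low[7]=?); scc=(scc[0]=?,scc[1]=?,scc[2]=0,scc[3]=?,scc[4]=?,scc[5]=?,scc[6]=?,scc[7]=?)
step 2: low=(low[0]=0,low[1]=?,low[2]=2,low[3]=?,low[4]=0,low[5]=?,low[6]=?,low[7]=0); scc=(scc[0]=?,scc[1]=?,scc[2]=0,scc[3]=?,scc[4]=?,scc[5]=?,scc[6]=?,scc[7]=?)
step 3: low=(low[0]=0,low[1]=?,low[2]=2,low[3]=?,low[4]=0,low[5]=?,low[6]=?,low[7]=0); scc=(scc[0]=?,scc[1]=?,scc[2]=0,scc[3]=?,scc[4]=?,scc[5]=?,scc[6]=?,scc[7]=?)
step 4: low=(low[0]=0,low[1]=?,low[2]=2,low[3]=?,low[4]=0,low[5]=?,low[6]=?,low[7]=0); scc=(scc[0]=1,scc[1]=?,scc[2]=0,scc[3]=?,scc[4]=1,scc[5]=?,scc[6]=?,scc[7]=1)
step 5: low=(low[0]=0,low[1]=4,low[2]=2,low[3]=?,low[4]=0,low[5]=?,low[6]=5,low[7]=0); scc=(scc[0]=1,scc[1]=?,scc[2]=0,scc[3]=?,scc[4]=1,scc[5]=?,scc[6]=2,scc[7]=1)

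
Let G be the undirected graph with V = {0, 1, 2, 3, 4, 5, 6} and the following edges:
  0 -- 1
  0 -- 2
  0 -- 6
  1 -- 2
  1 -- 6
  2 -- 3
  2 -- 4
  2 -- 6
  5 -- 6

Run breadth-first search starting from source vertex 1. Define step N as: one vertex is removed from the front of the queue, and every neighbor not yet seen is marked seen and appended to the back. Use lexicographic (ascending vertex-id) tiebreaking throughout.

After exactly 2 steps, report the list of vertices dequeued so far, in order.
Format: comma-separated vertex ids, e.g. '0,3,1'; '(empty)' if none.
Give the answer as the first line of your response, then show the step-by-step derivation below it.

1,0

step 1: dequeue 1; queue=[0,2,6]; order=1
step 2: dequeue 0; queue=[2,6]; order=1,0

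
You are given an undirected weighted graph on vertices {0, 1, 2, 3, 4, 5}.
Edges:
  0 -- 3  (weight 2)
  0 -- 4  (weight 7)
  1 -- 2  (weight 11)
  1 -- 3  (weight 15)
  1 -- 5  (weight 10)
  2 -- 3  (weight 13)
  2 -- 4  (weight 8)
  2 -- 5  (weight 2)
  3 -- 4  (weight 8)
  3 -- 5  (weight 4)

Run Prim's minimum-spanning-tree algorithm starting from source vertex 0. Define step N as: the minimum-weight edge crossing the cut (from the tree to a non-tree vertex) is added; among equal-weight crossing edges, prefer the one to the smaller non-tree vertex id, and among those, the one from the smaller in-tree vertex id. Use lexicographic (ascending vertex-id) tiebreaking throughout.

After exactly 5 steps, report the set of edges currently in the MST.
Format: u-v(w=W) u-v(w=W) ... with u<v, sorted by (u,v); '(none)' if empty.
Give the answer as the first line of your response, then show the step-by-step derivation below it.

0-3(w=2) 0-4(w=7) 1-5(w=10) 2-5(w=2) 3-5(w=4)

step 1: add edge 0-3 (w=2); MST = {0-3(w=2)}
step 2: add edge 3-5 (w=4); MST = {0-3(w=2) 3-5(w=4)}
step 3: add edge 2-5 (w=2); MST = {0-3(w=2) 2-5(w=2) 3-5(w=4)}
step 4: add edge 0-4 (w=7); MST = {0-3(w=2) 0-4(w=7) 2-5(w=2) 3-5(w=4)}
step 5: add edge 1-5 (w=10); MST = {0-3(w=2) 0-4(w=7) 1-5(w=10) 2-5(w=2) 3-5(w=4)}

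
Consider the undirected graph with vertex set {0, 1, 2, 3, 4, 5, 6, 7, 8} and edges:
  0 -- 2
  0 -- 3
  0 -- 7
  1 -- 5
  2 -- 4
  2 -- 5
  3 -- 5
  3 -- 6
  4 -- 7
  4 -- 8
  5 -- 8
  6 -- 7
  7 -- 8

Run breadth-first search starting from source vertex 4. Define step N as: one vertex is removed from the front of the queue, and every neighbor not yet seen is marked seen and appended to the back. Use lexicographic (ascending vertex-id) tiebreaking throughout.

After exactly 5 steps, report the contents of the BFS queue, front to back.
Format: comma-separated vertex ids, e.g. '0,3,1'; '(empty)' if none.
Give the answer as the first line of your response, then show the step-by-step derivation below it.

5,6,3

step 1: dequeue 4; queue=[2,7,8]; order=4
step 2: dequeue 2; queue=[7,8,0,5]; order=4,2
step 3: dequeue 7; queue=[8,0,5,6]; order=4,2,7
step 4: dequeue 8; queue=[0,5,6]; order=4,2,7,8
step 5: dequeue 0; queue=[5,6,3]; order=4,2,7,8,0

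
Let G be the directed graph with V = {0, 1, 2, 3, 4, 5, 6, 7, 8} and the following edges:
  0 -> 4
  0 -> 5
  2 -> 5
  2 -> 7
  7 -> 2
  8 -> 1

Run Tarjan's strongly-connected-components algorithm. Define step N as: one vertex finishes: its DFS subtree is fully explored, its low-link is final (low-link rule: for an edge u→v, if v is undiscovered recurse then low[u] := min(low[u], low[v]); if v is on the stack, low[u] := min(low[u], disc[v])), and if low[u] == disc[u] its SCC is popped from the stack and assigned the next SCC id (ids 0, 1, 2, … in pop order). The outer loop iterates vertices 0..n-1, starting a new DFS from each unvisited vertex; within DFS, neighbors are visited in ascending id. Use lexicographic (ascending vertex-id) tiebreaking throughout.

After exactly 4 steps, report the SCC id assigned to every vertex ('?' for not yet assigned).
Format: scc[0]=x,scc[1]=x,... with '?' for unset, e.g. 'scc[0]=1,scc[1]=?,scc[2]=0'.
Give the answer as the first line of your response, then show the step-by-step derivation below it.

scc[0]=2,scc[1]=3,scc[2]=?,scc[3]=?,scc[4]=0,scc[5]=1,scc[6]=?,scc[7]=?,scc[8]=?

step 1: low=(low[0]=0,low[1]=?,low[2]=?,low[3]=?,low[4]=1,low[5]=?,low[6]=?,low[7]=?,low[8]=?); scc=(scc[0]=?,scc[1]=?,scc[2]=?,scc[3]=?,scc[4]=0,scc[5]=?,scc[6]=?,scc[7]=?,scc[8]=?)
step 2: low=(low[0]=0,low[1]=?,low[2]=?,low[3]=?,low[4]=1,low[5]=2,low[6]=?,low[7]=?,low[8]=?); scc=(scc[0]=?,scc[1]=?,scc[2]=?,scc[3]=?,scc[4]=0,scc[5]=1,scc[6]=?,scc[7]=?,scc[8]=?)
step 3: low=(low[0]=0,low[1]=?,low[2]=?,low[3]=?,low[4]=1,low[5]=2,low[6]=?,low[7]=?,low[8]=?); scc=(scc[0]=2,scc[1]=?,scc[2]=?,scc[3]=?,scc[4]=0,scc[5]=1,scc[6]=?,scc[7]=?,scc[8]=?)
step 4: low=(low[0]=0,low[1]=3,low[2]=?,low[3]=?,low[4]=1,low[5]=2,low[6]=?,low[7]=?,low[8]=?); scc=(scc[0]=2,scc[1]=3,scc[2]=?,scc[3]=?,scc[4]=0,scc[5]=1,scc[6]=?,scc[7]=?,scc[8]=?)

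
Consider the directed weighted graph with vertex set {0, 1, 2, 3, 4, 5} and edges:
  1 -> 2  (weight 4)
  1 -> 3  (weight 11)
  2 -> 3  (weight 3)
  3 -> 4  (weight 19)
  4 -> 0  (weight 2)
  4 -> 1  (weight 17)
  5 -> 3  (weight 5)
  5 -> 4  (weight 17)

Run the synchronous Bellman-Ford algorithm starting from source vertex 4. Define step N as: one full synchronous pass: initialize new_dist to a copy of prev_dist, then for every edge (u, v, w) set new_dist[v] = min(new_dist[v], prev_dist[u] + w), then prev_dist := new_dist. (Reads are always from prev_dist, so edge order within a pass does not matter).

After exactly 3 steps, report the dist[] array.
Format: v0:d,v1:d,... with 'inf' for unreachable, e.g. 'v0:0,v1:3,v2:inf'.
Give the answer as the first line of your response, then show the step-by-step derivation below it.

v0:2,v1:17,v2:21,v3:24,v4:0,v5:inf

step 1: dist = v0:2,v1:17,v2:inf,v3:inf,v4:0,v5:inf
step 2: dist = v0:2,v1:17,v2:21,v3:28,v4:0,v5:inf
step 3: dist = v0:2,v1:17,v2:21,v3:24,v4:0,v5:inf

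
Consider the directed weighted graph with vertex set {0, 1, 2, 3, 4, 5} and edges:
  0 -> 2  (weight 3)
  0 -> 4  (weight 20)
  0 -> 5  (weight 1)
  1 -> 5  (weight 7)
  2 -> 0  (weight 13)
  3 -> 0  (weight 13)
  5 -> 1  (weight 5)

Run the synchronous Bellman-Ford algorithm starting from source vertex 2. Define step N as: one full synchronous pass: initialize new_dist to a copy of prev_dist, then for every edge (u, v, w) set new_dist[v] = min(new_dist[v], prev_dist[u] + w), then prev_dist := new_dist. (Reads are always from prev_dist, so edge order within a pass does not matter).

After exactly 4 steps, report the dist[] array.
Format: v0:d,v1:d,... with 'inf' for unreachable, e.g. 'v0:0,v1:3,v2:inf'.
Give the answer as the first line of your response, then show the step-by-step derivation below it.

v0:13,v1:19,v2:0,v3:inf,v4:33,v5:14

step 1: dist = v0:13,v1:inf,v2:0,v3:inf,v4:inf,v5:inf
step 2: dist = v0:13,v1:inf,v2:0,v3:inf,v4:33,v5:14
step 3: dist = v0:13,v1:19,v2:0,v3:inf,v4:33,v5:14
step 4: dist = v0:13,v1:19,v2:0,v3:inf,v4:33,v5:14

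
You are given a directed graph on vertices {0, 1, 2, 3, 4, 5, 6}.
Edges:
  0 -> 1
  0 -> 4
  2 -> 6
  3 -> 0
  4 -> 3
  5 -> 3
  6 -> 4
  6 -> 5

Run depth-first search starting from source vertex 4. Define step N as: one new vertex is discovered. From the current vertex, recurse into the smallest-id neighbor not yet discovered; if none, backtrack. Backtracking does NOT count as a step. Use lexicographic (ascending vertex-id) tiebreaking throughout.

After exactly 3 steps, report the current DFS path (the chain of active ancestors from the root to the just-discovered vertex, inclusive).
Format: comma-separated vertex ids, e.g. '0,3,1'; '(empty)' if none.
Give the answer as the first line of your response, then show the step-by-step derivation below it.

4,3,0

step 1: discover 4; path=4; order=4
step 2: discover 3; path=4>3; order=4,3
step 3: discover 0; path=4>3>0; order=4,3,0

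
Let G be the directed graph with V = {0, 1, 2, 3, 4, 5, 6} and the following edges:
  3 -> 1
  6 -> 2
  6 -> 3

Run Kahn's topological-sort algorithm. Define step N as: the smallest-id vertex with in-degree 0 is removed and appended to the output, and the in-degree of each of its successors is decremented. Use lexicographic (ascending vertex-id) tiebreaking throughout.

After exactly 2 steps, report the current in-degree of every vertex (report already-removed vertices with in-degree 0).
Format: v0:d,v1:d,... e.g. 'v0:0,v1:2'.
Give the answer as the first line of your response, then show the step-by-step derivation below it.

v0:0,v1:1,v2:1,v3:1,v4:0,v5:0,v6:0

step 1: output 0; order=[0]; indeg=(0,1,1,1,0,0,0)
step 2: output 4; order=[0,4]; indeg=(0,1,1,1,0,0,0)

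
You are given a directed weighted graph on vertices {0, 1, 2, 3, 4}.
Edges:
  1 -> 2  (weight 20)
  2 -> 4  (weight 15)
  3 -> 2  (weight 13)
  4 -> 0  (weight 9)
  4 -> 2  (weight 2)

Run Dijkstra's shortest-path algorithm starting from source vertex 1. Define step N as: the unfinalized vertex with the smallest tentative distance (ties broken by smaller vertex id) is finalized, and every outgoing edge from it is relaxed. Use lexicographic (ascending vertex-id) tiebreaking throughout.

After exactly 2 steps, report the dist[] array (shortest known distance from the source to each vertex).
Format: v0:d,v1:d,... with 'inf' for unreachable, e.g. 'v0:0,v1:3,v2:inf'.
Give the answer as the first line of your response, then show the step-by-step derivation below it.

v0:inf,v1:0,v2:20,v3:inf,v4:35

step 1: dist = v0:inf,v1:0,v2:20,v3:inf,v4:inf
step 2: dist = v0:inf,v1:0,v2:20,v3:inf,v4:35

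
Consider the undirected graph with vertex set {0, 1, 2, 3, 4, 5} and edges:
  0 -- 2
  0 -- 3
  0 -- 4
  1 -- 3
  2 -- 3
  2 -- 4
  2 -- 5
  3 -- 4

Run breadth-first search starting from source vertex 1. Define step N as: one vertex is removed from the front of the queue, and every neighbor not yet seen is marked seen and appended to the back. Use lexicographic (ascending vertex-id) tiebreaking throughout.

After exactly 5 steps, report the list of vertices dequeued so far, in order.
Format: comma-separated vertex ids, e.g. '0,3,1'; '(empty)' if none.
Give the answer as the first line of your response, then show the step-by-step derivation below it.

1,3,0,2,4

step 1: dequeue 1; queue=[3]; order=1
step 2: dequeue 3; queue=[0,2,4]; order=1,3
step 3: dequeue 0; queue=[2,4]; order=1,3,0
step 4: dequeue 2; queue=[4,5]; order=1,3,0,2
step 5: dequeue 4; queue=[5]; order=1,3,0,2,4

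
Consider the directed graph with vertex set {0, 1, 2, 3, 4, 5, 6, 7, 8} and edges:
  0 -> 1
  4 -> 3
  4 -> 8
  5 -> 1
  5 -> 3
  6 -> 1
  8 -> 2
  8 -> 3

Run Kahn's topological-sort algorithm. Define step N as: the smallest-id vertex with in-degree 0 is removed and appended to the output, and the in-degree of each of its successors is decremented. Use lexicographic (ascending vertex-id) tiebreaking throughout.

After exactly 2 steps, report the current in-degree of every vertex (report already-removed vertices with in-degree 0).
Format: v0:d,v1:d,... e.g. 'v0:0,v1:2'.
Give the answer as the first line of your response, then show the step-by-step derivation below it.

v0:0,v1:2,v2:1,v3:2,v4:0,v5:0,v6:0,v7:0,v8:0

step 1: output 0; order=[0]; indeg=(0,2,1,3,0,0,0,0,1)
step 2: output 4; order=[0,4]; indeg=(0,2,1,2,0,0,0,0,0)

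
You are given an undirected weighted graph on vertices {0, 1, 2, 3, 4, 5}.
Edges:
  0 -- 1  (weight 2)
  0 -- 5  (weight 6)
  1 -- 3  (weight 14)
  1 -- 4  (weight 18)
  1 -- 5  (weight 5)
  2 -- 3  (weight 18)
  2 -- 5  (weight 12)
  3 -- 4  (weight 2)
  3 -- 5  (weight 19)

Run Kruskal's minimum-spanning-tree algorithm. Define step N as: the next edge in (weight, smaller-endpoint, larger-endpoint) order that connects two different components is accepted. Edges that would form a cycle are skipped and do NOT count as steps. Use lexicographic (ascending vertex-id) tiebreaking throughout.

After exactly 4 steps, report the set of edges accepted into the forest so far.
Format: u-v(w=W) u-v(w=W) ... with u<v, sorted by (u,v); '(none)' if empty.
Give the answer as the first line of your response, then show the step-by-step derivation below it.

0-1(w=2) 1-5(w=5) 2-5(w=12) 3-4(w=2)

step 1: add edge 0-1 (w=2); MST = {0-1(w=2)}
step 2: add edge 3-4 (w=2); MST = {0-1(w=2) 3-4(w=2)}
step 3: add edge 1-5 (w=5); MST = {0-1(w=2) 1-5(w=5) 3-4(w=2)}
step 4: add edge 2-5 (w=12); MST = {0-1(w=2) 1-5(w=5) 2-5(w=12) 3-4(w=2)}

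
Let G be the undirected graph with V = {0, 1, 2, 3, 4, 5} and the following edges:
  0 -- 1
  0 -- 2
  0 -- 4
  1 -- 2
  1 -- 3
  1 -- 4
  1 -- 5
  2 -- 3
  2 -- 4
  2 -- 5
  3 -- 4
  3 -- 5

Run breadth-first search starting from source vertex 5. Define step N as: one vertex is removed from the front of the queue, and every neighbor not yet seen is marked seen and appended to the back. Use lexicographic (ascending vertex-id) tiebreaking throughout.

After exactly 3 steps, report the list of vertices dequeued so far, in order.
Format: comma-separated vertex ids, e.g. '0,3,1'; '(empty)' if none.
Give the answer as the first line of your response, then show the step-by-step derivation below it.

5,1,2

step 1: dequeue 5; queue=[1,2,3]; order=5
step 2: dequeue 1; queue=[2,3,0,4]; order=5,1
step 3: dequeue 2; queue=[3,0,4]; order=5,1,2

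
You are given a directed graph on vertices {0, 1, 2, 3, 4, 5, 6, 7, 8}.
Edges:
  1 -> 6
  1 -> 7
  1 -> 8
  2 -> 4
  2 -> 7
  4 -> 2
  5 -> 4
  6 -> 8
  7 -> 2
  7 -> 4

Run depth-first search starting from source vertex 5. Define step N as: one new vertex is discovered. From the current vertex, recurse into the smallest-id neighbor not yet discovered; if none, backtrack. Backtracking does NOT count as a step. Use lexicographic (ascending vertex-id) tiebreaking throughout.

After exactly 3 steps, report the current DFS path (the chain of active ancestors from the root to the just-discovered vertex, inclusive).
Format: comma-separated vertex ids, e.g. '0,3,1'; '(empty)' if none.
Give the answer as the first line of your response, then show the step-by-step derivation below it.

5,4,2

step 1: discover 5; path=5; order=5
step 2: discover 4; path=5>4; order=5,4
step 3: discover 2; path=5>4>2; order=5,4,2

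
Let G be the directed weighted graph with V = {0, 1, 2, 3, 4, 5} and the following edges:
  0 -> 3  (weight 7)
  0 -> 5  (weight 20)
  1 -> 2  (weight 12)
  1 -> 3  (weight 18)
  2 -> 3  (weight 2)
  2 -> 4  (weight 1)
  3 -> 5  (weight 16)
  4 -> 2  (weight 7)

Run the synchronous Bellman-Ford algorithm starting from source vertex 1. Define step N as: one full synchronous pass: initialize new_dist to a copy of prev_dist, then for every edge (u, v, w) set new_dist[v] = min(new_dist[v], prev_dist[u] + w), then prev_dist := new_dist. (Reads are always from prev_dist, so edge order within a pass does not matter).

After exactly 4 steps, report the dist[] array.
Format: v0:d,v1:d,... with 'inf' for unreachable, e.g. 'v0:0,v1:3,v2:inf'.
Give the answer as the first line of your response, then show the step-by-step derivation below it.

v0:inf,v1:0,v2:12,v3:14,v4:13,v5:30

step 1: dist = v0:inf,v1:0,v2:12,v3:18,v4:inf,v5:inf
step 2: dist = v0:inf,v1:0,v2:12,v3:14,v4:13,v5:34
step 3: dist = v0:inf,v1:0,v2:12,v3:14,v4:13,v5:30
step 4: dist = v0:inf,v1:0,v2:12,v3:14,v4:13,v5:30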